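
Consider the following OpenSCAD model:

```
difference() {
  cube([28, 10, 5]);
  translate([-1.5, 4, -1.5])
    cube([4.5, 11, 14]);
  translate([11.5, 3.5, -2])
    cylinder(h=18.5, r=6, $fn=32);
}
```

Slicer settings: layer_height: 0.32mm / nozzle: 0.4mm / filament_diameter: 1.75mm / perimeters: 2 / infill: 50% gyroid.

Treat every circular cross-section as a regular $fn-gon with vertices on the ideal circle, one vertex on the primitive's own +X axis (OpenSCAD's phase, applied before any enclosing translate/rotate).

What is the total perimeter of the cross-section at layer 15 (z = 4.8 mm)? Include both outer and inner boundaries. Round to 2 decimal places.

92.60 mm

At z = 4.8 mm: the cube (footprint 28×10) is included at this height (perimeter 76.00 mm); the 4.5×11 cube at (-1.5, 4) contributes its full rectangle (perimeter 31.00 mm); the r=6 cylinder at (11.5, 3.5) gives a regular 32-gon of circumradius 6 (constant along its height) (perimeter = 2·32·6.000·sin(180°/32) = 37.64 mm); Subtracting the remaining from the first: starting from the 28×10 cube, the 4.5×11 cube at (-1.5, 4) partially overlaps it — only the 18.00 mm² overlap (of its 49.50 mm²) is removed, clipping the outline; the r=6 cylinder at (11.5, 3.5) partially overlaps it — only the 95.52 mm² overlap (of its 112.37 mm²) is removed, clipping the outline — boundary = 92.60 mm. Overall, the cross-section is a single solid region. Total boundary length (outer) = 92.60 mm.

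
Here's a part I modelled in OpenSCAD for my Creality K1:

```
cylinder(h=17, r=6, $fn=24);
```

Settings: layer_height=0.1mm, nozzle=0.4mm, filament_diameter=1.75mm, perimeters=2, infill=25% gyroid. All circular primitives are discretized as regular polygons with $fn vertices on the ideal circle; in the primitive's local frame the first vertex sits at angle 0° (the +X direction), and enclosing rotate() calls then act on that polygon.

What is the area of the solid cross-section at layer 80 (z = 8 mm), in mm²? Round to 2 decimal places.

111.81 mm²

At z = 8 mm: the cylinder: section is a regular 24-gon, circumradius r=6 (area = (24/2)·6.000²·sin(360°/24) = 111.81 mm²). Overall, the cross-section is a single solid region. Net area = 111.81 mm².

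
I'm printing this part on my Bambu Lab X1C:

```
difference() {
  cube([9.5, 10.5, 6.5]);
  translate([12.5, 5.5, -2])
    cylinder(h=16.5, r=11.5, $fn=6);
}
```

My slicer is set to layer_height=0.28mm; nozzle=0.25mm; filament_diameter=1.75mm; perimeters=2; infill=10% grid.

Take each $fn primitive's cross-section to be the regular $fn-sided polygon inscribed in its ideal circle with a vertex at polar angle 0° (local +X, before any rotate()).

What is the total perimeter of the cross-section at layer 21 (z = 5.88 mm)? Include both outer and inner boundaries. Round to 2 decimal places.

30.69 mm

At z = 5.88 mm: the cube is present — its section is the full 9.5×10.5 rectangle (perimeter 40.00 mm); the cylinder at (12.5, 5.5): section is a regular 6-gon, circumradius r=11.5 (perimeter = 2·6·11.500·sin(180°/6) = 69.00 mm); Subtracting the remaining from the first: starting from the 9.5×10.5 cube, the r=11.5 cylinder at (12.5, 5.5) partially overlaps it — only the 73.30 mm² overlap (of its 343.60 mm²) is removed, clipping the outline — boundary = 30.69 mm. Overall, the cross-section is a single solid region. Total boundary length (outer) = 30.69 mm.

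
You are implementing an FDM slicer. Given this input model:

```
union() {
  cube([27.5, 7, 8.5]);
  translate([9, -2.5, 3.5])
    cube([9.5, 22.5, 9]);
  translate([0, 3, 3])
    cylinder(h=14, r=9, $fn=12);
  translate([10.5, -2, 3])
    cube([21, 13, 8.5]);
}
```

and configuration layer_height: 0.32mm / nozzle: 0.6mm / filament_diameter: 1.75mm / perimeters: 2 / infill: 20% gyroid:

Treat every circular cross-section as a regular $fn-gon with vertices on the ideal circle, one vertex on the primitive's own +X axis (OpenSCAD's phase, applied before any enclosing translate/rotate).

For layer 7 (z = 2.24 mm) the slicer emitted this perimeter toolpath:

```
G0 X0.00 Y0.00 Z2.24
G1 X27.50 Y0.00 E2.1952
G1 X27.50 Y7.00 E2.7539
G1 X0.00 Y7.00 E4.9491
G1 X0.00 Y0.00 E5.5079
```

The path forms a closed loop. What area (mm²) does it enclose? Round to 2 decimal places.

Apply the shoelace formula to the sequence of (X, Y) vertices; enclosed area = 192.50 mm².

192.50 mm²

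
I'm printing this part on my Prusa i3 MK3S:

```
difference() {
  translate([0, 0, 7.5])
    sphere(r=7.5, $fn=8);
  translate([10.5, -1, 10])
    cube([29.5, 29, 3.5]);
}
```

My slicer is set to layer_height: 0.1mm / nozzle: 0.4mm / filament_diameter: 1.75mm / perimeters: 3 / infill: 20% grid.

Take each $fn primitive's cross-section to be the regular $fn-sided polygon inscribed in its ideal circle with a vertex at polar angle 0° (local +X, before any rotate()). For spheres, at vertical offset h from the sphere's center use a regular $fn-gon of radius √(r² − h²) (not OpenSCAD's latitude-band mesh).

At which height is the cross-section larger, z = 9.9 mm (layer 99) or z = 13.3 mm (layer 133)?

Layer 99 (z = 9.9): the r=7.5 sphere contributes a regular 8-gon of circumradius √(7.5²−2.4²) = 7.106 (area = (8/2)·7.106²·sin(360°/8) = 142.81 mm²); the cube at (10.5, -1) is absent (z outside [10, 13.5]); Subtracting the remaining from the first: none of the subtracted shapes is present at this height, so the r=7.5 sphere is unchanged — area = 142.81 mm². So its area = 142.81 mm². Layer 133 (z = 13.3): the sphere: section is a regular 8-gon, circumradius = √(r²−h²) = √(7.5²−5.8²) = 4.755 (area = (8/2)·4.755²·sin(360°/8) = 63.95 mm²); the 29.5×29 cube at (10.5, -1) contributes its full rectangle (area 855.50 mm²); Taking the first minus the rest: starting from the r=7.5 sphere (63.95 mm²), the 29.5×29 cube at (10.5, -1) misses the remaining region (no effect) — area = 63.95 mm². So its area = 63.95 mm². Layer 99 is larger (142.81 vs 63.95 mm²).

layer 99 (z = 9.9 mm)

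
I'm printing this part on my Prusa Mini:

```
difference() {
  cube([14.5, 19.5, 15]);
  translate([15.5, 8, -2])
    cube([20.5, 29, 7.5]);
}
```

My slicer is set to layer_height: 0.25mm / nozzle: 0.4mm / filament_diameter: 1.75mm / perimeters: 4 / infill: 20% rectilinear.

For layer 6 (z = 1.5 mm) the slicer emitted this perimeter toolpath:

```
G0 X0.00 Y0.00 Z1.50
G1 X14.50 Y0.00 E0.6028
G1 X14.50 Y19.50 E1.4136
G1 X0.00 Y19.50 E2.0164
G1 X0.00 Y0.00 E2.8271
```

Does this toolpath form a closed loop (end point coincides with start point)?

yes

Start point (G0): (0.00, 0.00). End point (last G1): the path returns to the start — closed.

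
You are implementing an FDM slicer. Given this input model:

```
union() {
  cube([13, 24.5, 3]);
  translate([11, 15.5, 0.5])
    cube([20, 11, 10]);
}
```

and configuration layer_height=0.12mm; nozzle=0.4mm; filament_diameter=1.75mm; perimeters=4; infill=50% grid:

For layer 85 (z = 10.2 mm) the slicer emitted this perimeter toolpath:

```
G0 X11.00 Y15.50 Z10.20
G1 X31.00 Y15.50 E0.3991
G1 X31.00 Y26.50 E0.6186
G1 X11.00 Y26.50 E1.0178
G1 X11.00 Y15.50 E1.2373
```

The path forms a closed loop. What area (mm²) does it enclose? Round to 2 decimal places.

Apply the shoelace formula to the sequence of (X, Y) vertices; enclosed area = 220.00 mm².

220.00 mm²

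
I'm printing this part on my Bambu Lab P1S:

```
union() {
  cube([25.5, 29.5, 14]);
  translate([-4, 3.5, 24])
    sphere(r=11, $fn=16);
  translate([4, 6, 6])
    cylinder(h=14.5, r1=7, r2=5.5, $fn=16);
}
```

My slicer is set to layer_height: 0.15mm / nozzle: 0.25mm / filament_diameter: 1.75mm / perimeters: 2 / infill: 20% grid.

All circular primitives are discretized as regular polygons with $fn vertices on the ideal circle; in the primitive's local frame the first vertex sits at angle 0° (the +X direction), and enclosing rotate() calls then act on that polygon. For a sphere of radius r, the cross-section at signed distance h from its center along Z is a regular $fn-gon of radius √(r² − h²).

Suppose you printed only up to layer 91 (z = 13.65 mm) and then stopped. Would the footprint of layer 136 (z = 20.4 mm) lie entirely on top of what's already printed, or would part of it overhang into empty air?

Compare the two slices. At z = 13.65: the 25.5×29.5 cube contributes its full rectangle (area 752.25 mm²); the r=11 sphere at (-4, 3.5) contributes a regular 16-gon of circumradius √(11²−10.35²) = 3.725 (area = (16/2)·3.725²·sin(360°/16) = 42.49 mm²); the cone at (4, 6) (r1=7→r2=5.5) has section circumradius 6.209 here — a regular 16-gon (area = (16/2)·6.209²·sin(360°/16) = 118.01 mm²); Merging all regions: the regions partially overlap — summed areas 912.75 mm² minus the doubly-counted overlap 108.76 mm² gives 803.99 mm² — area = 803.99 mm². At z = 20.4: the cube does not reach this height (z outside [0, 14]); the r=11 sphere at (-4, 3.5) contributes a regular 16-gon of circumradius √(11²−3.6²) = 10.394 (area = (16/2)·10.394²·sin(360°/16) = 330.76 mm²); the cone at (4, 6): at t=0.993 of its height the radius interpolates to r₁+(r₂−r₁)t = 5.510, giving a regular 16-gon of that circumradius (area = (16/2)·5.510²·sin(360°/16) = 92.96 mm²); Combining (union): the regions partially overlap — summed areas 423.72 mm² minus the doubly-counted overlap 61.46 mm² gives 362.26 mm² — area = 362.26 mm². Checking containment: at z = 20.4 the cross-section extends beyond the z = 13.65 cross-section by about 215.16 mm².

part overhangs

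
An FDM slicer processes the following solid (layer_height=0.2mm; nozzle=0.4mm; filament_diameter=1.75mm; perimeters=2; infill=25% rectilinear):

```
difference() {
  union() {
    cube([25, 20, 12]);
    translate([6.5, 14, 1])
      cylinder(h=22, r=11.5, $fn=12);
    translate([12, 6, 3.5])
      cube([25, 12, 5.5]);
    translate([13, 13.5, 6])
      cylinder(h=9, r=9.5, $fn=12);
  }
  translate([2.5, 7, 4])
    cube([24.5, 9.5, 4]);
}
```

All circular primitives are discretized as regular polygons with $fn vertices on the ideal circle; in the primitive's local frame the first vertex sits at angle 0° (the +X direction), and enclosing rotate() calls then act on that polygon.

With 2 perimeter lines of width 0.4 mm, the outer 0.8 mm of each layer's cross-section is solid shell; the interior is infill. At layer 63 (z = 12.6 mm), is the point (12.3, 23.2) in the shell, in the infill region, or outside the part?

At z = 12.6 mm: the cube is absent (z outside [0, 12]); the r=11.5 cylinder at (6.5, 14) gives a regular 12-gon of circumradius 11.5 (constant along its height); the cube at (12, 6) does not reach this height (z outside [3.5, 9]); the r=9.5 cylinder at (13, 13.5) gives a regular 12-gon of circumradius 9.5 (constant along its height); Merging all regions: the regions partially overlap (shared area 195.71 mm²), so overlapping operands fuse into one piece — 1 connected region; the cube at (2.5, 7) does not reach this height (z outside [4, 8]); After the difference (first − rest): none of the subtracted shapes is present at this height, so that combined region is unchanged — 1 connected region. Overall, the cross-section is a single solid region. The nearest boundary edge runs (12.25, 23.96)→(13.29, 22.92); distance from the point to it = 0.50 mm. The point is inside the cross-section, 0.50 mm from the nearest boundary — within the 0.8 mm shell band (2 × 0.4).

shell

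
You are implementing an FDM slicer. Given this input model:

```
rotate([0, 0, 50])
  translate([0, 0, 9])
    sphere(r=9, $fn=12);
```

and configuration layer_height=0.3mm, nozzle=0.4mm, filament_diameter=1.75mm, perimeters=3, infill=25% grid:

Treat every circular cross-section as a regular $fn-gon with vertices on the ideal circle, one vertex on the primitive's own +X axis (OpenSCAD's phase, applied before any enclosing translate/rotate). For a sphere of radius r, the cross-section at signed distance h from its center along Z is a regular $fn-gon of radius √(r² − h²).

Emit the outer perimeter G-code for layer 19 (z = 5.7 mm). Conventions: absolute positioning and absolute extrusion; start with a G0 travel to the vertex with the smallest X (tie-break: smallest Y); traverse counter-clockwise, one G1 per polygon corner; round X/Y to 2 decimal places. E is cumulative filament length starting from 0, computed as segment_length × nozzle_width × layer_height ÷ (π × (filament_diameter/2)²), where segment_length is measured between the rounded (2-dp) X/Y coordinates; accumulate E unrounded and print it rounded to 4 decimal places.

At z = 5.7 mm: the sphere: section is a regular 12-gon, circumradius = √(r²−h²) = √(9²−3.3²) = 8.373; (whole slice rotated 50° about Z — lengths, areas and connectivity unchanged). The outline is a single polygon with 12 vertices. Extrusion per mm of travel: 0.4 × 0.3 / (π × 0.875²) = 0.049890. Accumulating E over each segment gives final E = 2.5948.

G0 X-8.25 Y1.45 Z5.70
G1 X-7.87 Y-2.86 E0.2159
G1 X-5.38 Y-6.41 E0.4322
G1 X-1.45 Y-8.25 E0.6487
G1 X2.86 Y-7.87 E0.8645
G1 X6.41 Y-5.38 E1.0809
G1 X8.25 Y-1.45 E1.2974
G1 X7.87 Y2.86 E1.5132
G1 X5.38 Y6.41 E1.7296
G1 X1.45 Y8.25 E1.9461
G1 X-2.86 Y7.87 E2.1619
G1 X-6.41 Y5.38 E2.3783
G1 X-8.25 Y1.45 E2.5948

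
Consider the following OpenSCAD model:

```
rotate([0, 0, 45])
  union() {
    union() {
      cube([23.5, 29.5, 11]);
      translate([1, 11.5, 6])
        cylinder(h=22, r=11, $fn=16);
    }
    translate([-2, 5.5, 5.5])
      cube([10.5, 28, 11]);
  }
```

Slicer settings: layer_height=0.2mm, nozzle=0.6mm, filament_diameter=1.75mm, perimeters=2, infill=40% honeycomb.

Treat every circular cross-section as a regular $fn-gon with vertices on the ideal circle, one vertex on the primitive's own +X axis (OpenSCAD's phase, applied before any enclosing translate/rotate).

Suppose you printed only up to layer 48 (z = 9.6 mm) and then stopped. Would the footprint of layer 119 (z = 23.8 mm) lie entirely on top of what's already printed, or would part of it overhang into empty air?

Compare the two slices. At z = 9.6: the 23.5×29.5 cube contributes its full rectangle (area 693.25 mm²); the cylinder at (1, 11.5): section is a regular 16-gon, circumradius r=11 (area = (16/2)·11.000²·sin(360°/16) = 370.44 mm²); Taking the union: the regions partially overlap — summed areas 1063.69 mm² minus the doubly-counted overlap 207.02 mm² gives 856.67 mm² — area = 856.67 mm²; the 10.5×28 cube at (-2, 5.5) contributes its full rectangle (area 294.00 mm²); Merging all regions: the regions partially overlap — summed areas 1150.67 mm² minus the doubly-counted overlap 237.20 mm² gives 913.46 mm² — area = 913.46 mm²; (whole slice rotated 45° about Z — lengths, areas and connectivity unchanged). At z = 23.8: the cube is absent (z outside [0, 11]); the r=11 cylinder at (1, 11.5) contributes a regular 16-gon of circumradius 11 (area = (16/2)·11.000²·sin(360°/16) = 370.44 mm²); Combining (union): only the r=11 cylinder at (1, 11.5) is present, so the union is just that shape — area = 370.44 mm²; the cube at (-2, 5.5) does not reach this height (z outside [5.5, 16.5]); Merging all regions: only the result so far is present, so the union is just that shape — area = 370.44 mm²; (rotated 45° about Z; rotation is an isometry so areas/perimeters/island counts are preserved). Checking containment: the cross-section at z = 23.8 is a subset of the cross-section at z = 9.6.

entirely on top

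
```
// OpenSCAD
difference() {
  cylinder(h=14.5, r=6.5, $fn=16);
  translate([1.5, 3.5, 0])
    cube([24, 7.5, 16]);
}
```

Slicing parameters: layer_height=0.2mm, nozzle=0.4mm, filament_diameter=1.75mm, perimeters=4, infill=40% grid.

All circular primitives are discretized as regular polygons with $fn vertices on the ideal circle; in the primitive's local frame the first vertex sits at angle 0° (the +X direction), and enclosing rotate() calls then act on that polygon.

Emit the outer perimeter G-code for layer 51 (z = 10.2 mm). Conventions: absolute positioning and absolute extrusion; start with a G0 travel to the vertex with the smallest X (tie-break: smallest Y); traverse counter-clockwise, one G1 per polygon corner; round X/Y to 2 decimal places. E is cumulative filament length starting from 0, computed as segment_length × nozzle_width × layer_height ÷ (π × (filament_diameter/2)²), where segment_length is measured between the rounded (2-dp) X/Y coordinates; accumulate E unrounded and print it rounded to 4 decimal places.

G0 X-6.50 Y0.00 Z10.20
G1 X-6.01 Y-2.49 E0.0844
G1 X-4.60 Y-4.60 E0.1688
G1 X-2.49 Y-6.01 E0.2532
G1 X0.00 Y-6.50 E0.3376
G1 X2.49 Y-6.01 E0.4220
G1 X4.60 Y-4.60 E0.5064
G1 X6.01 Y-2.49 E0.5908
G1 X6.50 Y0.00 E0.6752
G1 X6.01 Y2.49 E0.7597
G1 X5.33 Y3.50 E0.8002
G1 X1.50 Y3.50 E0.9275
G1 X1.50 Y6.20 E1.0173
G1 X0.00 Y6.50 E1.0682
G1 X-2.49 Y6.01 E1.1526
G1 X-4.60 Y4.60 E1.2370
G1 X-6.01 Y2.49 E1.3214
G1 X-6.50 Y0.00 E1.4058

At z = 10.2 mm: the cylinder: section is a regular 16-gon, circumradius r=6.5; the cube at (1.5, 3.5) is present — its section is the full 24×7.5 rectangle; Subtracting the remaining from the first: starting from the r=6.5 cylinder, the 24×7.5 cube at (1.5, 3.5) partially overlaps it — only the 6.77 mm² overlap (of its 180.00 mm²) is removed, clipping the outline — 1 connected region. The outline is a single polygon with 17 vertices. Extrusion per mm of travel: 0.4 × 0.2 / (π × 0.875²) = 0.033260. Accumulating E over each segment gives final E = 1.4058.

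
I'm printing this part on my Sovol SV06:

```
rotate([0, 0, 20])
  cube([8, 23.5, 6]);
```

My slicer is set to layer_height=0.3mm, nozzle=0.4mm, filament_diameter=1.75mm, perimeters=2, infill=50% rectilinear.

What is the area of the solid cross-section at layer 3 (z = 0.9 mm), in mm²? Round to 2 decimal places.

At z = 0.9 mm: the cube is present — its section is the full 8×23.5 rectangle (area 188.00 mm²); (rotated 20° about Z; rotation is an isometry so areas/perimeters/island counts are preserved). Overall, the cross-section is a single solid region. Net area = 188.00 mm².

188.00 mm²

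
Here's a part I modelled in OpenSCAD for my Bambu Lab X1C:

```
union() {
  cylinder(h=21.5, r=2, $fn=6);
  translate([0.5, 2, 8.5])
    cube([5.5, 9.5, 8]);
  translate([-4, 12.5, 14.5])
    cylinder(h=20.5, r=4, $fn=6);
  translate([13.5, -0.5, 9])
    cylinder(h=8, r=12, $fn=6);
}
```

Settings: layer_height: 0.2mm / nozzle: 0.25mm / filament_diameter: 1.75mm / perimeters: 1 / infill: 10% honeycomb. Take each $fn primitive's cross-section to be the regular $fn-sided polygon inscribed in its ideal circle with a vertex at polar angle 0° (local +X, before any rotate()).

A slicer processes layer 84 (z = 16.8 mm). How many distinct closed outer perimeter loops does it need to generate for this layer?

At z = 16.8 mm: the r=2 cylinder contributes a regular 6-gon of circumradius 2; the cube at (0.5, 2) is not intersected at this z (z outside [8.5, 16.5]); the cylinder at (-4, 12.5): section is a regular 6-gon, circumradius r=4; the cylinder at (13.5, -0.5): section is a regular 6-gon, circumradius r=12; Merging all regions: the regions partially overlap (shared area 0.14 mm²), so overlapping operands fuse into one piece — 2 connected regions. The result has 2 disconnected regions.

2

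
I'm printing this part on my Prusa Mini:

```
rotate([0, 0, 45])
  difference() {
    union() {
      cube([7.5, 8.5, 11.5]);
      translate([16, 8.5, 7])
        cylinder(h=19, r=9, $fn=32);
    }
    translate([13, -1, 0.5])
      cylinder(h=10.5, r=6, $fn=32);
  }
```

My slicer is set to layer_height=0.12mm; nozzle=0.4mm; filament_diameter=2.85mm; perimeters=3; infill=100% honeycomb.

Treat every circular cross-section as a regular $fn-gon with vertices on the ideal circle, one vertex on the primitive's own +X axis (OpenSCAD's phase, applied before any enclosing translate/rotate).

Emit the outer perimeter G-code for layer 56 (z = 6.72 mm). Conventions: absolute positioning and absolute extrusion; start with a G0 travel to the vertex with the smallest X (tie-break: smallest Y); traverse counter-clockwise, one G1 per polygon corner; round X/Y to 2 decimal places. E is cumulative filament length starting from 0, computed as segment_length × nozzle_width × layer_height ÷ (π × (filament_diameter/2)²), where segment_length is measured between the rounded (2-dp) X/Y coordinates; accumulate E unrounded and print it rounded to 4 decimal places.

G0 X-6.01 Y6.01 Z6.72
G1 X0.00 Y0.00 E0.0640
G1 X5.02 Y5.02 E0.1174
G1 X4.91 Y5.15 E0.1186
G1 X4.36 Y6.19 E0.1275
G1 X4.33 Y6.28 E0.1282
G1 X-0.71 Y11.31 E0.1818
G1 X-6.01 Y6.01 E0.2382

At z = 6.72 mm: the cube is present — its section is the full 7.5×8.5 rectangle; the cylinder at (16, 8.5) is not intersected at this z (z outside [7, 26]); Merging all regions: only the 7.5×8.5 cube is present, so the union is just that shape — 1 connected region; the cylinder at (13, -1): section is a regular 32-gon, circumradius r=6; Taking the first minus the rest: starting from the result so far, the r=6 cylinder at (13, -1) partially overlaps it — only the 0.31 mm² overlap (of its 112.37 mm²) is removed, clipping the outline — 1 connected region; (rotated 45° about Z; rotation is an isometry so areas/perimeters/island counts are preserved). The outline is a single polygon with 7 vertices. Extrusion per mm of travel: 0.4 × 0.12 / (π × 1.425²) = 0.007524. Accumulating E over each segment gives final E = 0.2382.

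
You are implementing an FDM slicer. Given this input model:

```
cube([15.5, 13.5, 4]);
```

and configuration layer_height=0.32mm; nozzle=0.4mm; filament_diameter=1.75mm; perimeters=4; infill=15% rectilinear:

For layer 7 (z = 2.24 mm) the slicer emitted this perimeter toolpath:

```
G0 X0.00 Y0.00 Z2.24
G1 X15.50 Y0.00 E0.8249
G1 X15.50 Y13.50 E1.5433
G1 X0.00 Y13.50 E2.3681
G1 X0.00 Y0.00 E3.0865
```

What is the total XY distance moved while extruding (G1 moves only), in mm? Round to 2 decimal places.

Sum the Euclidean lengths of each G1 segment: total = 58.00 mm.

58.00 mm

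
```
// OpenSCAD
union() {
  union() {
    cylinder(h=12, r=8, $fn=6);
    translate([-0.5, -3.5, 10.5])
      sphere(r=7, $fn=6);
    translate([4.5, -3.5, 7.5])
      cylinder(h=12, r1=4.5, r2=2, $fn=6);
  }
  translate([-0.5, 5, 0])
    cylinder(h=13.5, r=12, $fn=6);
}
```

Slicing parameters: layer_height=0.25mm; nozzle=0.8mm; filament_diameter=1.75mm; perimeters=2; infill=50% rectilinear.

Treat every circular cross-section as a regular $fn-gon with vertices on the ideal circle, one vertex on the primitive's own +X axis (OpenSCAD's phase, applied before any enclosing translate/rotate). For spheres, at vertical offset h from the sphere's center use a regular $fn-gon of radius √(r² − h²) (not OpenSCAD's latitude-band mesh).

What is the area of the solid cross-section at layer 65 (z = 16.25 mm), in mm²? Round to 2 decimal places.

57.61 mm²

At z = 16.25 mm: the cylinder is not intersected at this z (z outside [0, 12]); the sphere at (-0.5, -3.5): section is a regular 6-gon, circumradius = √(r²−h²) = √(7²−5.75²) = 3.992 (area = (6/2)·3.992²·sin(360°/6) = 41.41 mm²); the cone at (4.5, -3.5) (r1=4.5→r2=2) has section circumradius 2.677 here — a regular 6-gon (area = (6/2)·2.677²·sin(360°/6) = 18.62 mm²); Combining (union): the regions partially overlap — summed areas 60.03 mm² minus the doubly-counted overlap 2.41 mm² gives 57.61 mm² — area = 57.61 mm²; the cylinder at (-0.5, 5) is absent (z outside [0, 13.5]); Combining (union): only that combined region is present, so the union is just that shape — area = 57.61 mm². Overall, the cross-section is a single solid region. Net area = 57.61 mm².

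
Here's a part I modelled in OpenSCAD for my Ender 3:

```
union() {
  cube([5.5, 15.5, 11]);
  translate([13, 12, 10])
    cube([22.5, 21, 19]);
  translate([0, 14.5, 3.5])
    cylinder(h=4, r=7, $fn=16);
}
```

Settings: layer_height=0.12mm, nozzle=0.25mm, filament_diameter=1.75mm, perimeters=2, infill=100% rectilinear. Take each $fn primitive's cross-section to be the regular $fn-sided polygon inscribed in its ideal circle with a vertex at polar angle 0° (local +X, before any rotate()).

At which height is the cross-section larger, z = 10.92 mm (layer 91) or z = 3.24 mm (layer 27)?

layer 91 (z = 10.92 mm)

Layer 91 (z = 10.92): the cube (footprint 5.5×15.5) is included at this height (area 85.25 mm²); the cube at (13, 12) is present — its section is the full 22.5×21 rectangle (area 472.50 mm²); the cylinder at (0, 14.5) does not reach this height (z outside [3.5, 7.5]); Taking the union: the 2 present regions are separate (no shared area or edge), so areas and boundary lengths simply add and each stays a separate island — area = 557.75 mm². So its area = 557.75 mm². Layer 27 (z = 3.24): the 5.5×15.5 cube contributes its full rectangle (area 85.25 mm²); the cube at (13, 12) does not reach this height (z outside [10, 29]); the cylinder at (0, 14.5) is not intersected at this z (z outside [3.5, 7.5]); Combining (union): only the 5.5×15.5 cube is present, so the union is just that shape — area = 85.25 mm². So its area = 85.25 mm². Layer 91 is larger (557.75 vs 85.25 mm²).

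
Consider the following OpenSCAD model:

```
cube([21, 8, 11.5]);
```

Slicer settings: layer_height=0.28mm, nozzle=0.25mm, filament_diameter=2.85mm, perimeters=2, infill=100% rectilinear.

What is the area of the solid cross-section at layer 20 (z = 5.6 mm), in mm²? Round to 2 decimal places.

168.00 mm²

At z = 5.6 mm: the 21×8 cube contributes its full rectangle (area 168.00 mm²). Overall, the cross-section is a single solid region. Net area = 168.00 mm².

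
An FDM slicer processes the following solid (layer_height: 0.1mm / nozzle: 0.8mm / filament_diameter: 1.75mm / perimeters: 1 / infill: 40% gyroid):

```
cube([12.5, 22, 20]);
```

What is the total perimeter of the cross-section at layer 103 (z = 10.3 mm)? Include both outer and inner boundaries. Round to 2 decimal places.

69.00 mm

At z = 10.3 mm: the cube (footprint 12.5×22) is included at this height (perimeter 69.00 mm). Overall, the cross-section is a single solid region. Total boundary length (outer) = 69.00 mm.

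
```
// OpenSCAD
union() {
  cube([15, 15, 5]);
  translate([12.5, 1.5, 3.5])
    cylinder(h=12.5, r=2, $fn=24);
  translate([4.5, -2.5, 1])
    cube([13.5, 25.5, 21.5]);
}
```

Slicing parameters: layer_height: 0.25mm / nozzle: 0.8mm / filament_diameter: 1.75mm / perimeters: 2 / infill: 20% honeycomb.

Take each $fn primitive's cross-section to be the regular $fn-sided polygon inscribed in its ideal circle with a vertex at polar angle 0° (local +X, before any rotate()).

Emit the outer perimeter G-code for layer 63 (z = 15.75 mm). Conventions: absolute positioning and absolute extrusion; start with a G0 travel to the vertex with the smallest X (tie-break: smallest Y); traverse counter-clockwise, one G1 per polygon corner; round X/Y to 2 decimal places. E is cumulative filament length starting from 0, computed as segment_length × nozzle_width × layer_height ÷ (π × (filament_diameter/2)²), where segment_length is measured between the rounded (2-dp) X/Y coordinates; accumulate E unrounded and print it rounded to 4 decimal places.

At z = 15.75 mm: the cube is not intersected at this z (z outside [0, 5]); the cylinder at (12.5, 1.5): section is a regular 24-gon, circumradius r=2; the cube at (4.5, -2.5) (footprint 13.5×25.5) is included at this height; Merging all regions: the r=2 cylinder at (12.5, 1.5) lies entirely inside the 13.5×25.5 cube at (4.5, -2.5), so the union is just the 13.5×25.5 cube at (4.5, -2.5) — 1 connected region. The outline is a single polygon with 4 vertices. Extrusion per mm of travel: 0.8 × 0.25 / (π × 0.875²) = 0.083150. Accumulating E over each segment gives final E = 6.4857.

G0 X4.50 Y-2.50 Z15.75
G1 X18.00 Y-2.50 E1.1225
G1 X18.00 Y23.00 E3.2429
G1 X4.50 Y23.00 E4.3654
G1 X4.50 Y-2.50 E6.4857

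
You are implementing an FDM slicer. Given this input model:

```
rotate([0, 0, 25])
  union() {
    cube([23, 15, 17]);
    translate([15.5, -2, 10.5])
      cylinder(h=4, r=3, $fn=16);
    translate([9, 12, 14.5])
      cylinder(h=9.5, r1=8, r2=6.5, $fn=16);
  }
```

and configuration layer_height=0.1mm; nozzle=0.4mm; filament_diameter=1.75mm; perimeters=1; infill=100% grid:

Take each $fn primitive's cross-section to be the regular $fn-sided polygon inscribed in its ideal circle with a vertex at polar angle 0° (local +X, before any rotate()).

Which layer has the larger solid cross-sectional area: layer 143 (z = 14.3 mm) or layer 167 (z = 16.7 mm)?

Layer 143 (z = 14.3): the cube is present — its section is the full 23×15 rectangle (area 345.00 mm²); the cylinder at (15.5, -2): section is a regular 16-gon, circumradius r=3 (area = (16/2)·3.000²·sin(360°/16) = 27.55 mm²); the cone at (9, 12) does not reach this height (z outside [14.5, 24]); Merging all regions: the regions partially overlap — summed areas 372.55 mm² minus the doubly-counted overlap 2.91 mm² gives 369.64 mm² — area = 369.64 mm²; (rotated 25° about Z; rotation is an isometry so areas/perimeters/island counts are preserved). So its area = 369.64 mm². Layer 167 (z = 16.7): the cube is present — its section is the full 23×15 rectangle (area 345.00 mm²); the cylinder at (15.5, -2) is not intersected at this z (z outside [10.5, 14.5]); the cone at (9, 12) (r1=8→r2=6.5) has section circumradius 7.653 here — a regular 16-gon (area = (16/2)·7.653²·sin(360°/16) = 179.29 mm²); Combining (union): the regions partially overlap — summed areas 524.29 mm² minus the doubly-counted overlap 133.77 mm² gives 390.52 mm² — area = 390.52 mm²; (rotated 25° about Z; rotation is an isometry so areas/perimeters/island counts are preserved). So its area = 390.52 mm². Layer 167 is larger (390.52 vs 369.64 mm²).

layer 167 (z = 16.7 mm)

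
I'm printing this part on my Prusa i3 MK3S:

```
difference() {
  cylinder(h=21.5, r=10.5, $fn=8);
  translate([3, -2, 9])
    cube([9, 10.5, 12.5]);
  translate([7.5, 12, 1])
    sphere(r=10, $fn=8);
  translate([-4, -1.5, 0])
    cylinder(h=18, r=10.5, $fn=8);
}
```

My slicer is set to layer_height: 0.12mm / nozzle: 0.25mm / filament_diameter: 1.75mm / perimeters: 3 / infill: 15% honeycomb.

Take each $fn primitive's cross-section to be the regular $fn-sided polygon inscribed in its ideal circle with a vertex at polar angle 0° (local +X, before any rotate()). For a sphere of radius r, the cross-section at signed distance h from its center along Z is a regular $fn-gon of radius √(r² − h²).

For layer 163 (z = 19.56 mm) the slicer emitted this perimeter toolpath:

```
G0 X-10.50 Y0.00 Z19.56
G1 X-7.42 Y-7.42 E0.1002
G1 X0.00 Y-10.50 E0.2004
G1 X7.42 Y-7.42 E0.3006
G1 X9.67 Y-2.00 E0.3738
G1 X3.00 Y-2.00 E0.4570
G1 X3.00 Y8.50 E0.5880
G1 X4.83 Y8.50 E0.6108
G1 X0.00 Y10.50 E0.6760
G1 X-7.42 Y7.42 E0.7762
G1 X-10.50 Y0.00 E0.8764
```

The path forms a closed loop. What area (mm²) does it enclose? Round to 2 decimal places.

249.89 mm²

Apply the shoelace formula to the sequence of (X, Y) vertices; enclosed area = 249.89 mm².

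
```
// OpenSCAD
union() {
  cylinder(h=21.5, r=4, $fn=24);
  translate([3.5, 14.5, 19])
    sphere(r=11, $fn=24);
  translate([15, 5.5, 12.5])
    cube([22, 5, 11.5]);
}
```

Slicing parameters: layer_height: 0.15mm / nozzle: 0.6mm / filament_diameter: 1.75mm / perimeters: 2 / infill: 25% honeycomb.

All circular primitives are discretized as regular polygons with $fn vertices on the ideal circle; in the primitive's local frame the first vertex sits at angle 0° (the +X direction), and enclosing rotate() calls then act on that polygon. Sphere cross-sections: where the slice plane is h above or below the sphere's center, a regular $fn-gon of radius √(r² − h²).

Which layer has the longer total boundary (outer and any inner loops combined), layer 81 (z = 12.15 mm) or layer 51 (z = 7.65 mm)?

layer 81 (z = 12.15 mm)

Layer 81 (z = 12.15): the r=4 cylinder gives a regular 24-gon of circumradius 4 (constant along its height) (perimeter = 2·24·4.000·sin(180°/24) = 25.06 mm); the sphere at (3.5, 14.5): section is a regular 24-gon, circumradius = √(r²−h²) = √(11²−6.85²) = 8.607 (perimeter = 2·24·8.607·sin(180°/24) = 53.92 mm); the cube at (15, 5.5) does not reach this height (z outside [12.5, 24]); Merging all regions: the 2 present regions are separate (no shared area or edge), so areas and boundary lengths simply add and each stays a separate island — boundary = 78.99 mm. So its perimeter = 78.99 mm. Layer 51 (z = 7.65): the r=4 cylinder gives a regular 24-gon of circumradius 4 (constant along its height) (perimeter = 2·24·4.000·sin(180°/24) = 25.06 mm); the sphere at (3.5, 14.5) is absent (|z−center|=11.350 > r=11); the cube at (15, 5.5) does not reach this height (z outside [12.5, 24]); Combining (union): only the r=4 cylinder is present, so the union is just that shape — boundary = 25.06 mm. So its perimeter = 25.06 mm. Layer 81 is larger (78.99 vs 25.06 mm).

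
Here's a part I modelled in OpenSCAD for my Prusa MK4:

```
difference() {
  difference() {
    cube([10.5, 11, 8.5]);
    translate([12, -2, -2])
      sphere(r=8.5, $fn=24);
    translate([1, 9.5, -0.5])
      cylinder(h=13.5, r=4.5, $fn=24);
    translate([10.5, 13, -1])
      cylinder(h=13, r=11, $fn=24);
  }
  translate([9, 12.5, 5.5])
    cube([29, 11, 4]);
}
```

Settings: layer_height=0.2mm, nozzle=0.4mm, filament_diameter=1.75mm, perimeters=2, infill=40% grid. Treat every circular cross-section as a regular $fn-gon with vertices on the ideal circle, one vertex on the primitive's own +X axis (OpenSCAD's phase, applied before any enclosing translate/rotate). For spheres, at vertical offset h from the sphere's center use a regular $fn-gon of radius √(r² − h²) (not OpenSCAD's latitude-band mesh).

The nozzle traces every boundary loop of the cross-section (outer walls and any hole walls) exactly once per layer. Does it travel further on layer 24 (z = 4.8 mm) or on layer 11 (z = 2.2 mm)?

layer 24 (z = 4.8 mm)

Layer 24 (z = 4.8): the 10.5×11 cube contributes its full rectangle (perimeter 43.00 mm); the r=8.5 sphere at (12, -2) slices to a regular 24-gon of circumradius 5.100 (√(r²−h²) with h=6.8 from center) (perimeter = 2·24·5.100·sin(180°/24) = 31.95 mm); the r=4.5 cylinder at (1, 9.5) gives a regular 24-gon of circumradius 4.5 (constant along its height) (perimeter = 2·24·4.500·sin(180°/24) = 28.19 mm); the r=11 cylinder at (10.5, 13) contributes a regular 24-gon of circumradius 11 (perimeter = 2·24·11.000·sin(180°/24) = 68.92 mm); After the difference (first − rest): starting from the 10.5×11 cube, the r=8.5 sphere at (12, -2) partially overlaps it — only the 5.83 mm² overlap (of its 80.78 mm²) is removed, clipping the outline; the r=4.5 cylinder at (1, 9.5) partially overlaps it — only the 28.24 mm² overlap (of its 62.89 mm²) is removed, clipping the outline; the r=11 cylinder at (10.5, 13) partially overlaps it — only the 48.82 mm² overlap (of its 375.81 mm²) is removed, clipping the outline — boundary = 25.44 mm; the cube at (9, 12.5) is absent (z outside [5.5, 9.5]); After the difference (first − rest): none of the subtracted shapes is present at this height, so that combined region is unchanged — boundary = 25.44 mm. So its perimeter = 25.44 mm. Layer 11 (z = 2.2): the 10.5×11 cube contributes its full rectangle (perimeter 43.00 mm); the r=8.5 sphere at (12, -2) contributes a regular 24-gon of circumradius √(8.5²−4.2²) = 7.390 (perimeter = 2·24·7.390·sin(180°/24) = 46.30 mm); the cylinder at (1, 9.5): section is a regular 24-gon, circumradius r=4.5 (perimeter = 2·24·4.500·sin(180°/24) = 28.19 mm); the cylinder at (10.5, 13): section is a regular 24-gon, circumradius r=11 (perimeter = 2·24·11.000·sin(180°/24) = 68.92 mm); After the difference (first − rest): starting from the 10.5×11 cube, the r=8.5 sphere at (12, -2) partially overlaps it — only the 19.95 mm² overlap (of its 169.61 mm²) is removed, clipping the outline; the r=4.5 cylinder at (1, 9.5) partially overlaps it — only the 28.24 mm² overlap (of its 62.89 mm²) is removed, clipping the outline; the r=11 cylinder at (10.5, 13) partially overlaps it — only the 41.40 mm² overlap (of its 375.81 mm²) is removed, clipping the outline — boundary = 20.65 mm; the cube at (9, 12.5) does not reach this height (z outside [5.5, 9.5]); After the difference (first − rest): none of the subtracted shapes is present at this height, so the result so far is unchanged — boundary = 20.65 mm. So its perimeter = 20.65 mm. Layer 24 is larger (25.44 vs 20.65 mm).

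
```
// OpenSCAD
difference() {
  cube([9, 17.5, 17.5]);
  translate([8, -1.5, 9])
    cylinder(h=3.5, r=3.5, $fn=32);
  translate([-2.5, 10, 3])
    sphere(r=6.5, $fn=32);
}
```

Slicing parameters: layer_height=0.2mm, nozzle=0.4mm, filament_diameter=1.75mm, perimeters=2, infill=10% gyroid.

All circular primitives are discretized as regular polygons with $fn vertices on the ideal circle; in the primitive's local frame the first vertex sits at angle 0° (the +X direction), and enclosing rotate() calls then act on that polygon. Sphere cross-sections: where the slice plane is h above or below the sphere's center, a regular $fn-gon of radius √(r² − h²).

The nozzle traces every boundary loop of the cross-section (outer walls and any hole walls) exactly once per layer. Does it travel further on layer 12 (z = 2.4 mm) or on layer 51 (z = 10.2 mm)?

Layer 12 (z = 2.4): the cube (footprint 9×17.5) is included at this height (perimeter 53.00 mm); the cylinder at (8, -1.5) is absent (z outside [9, 12.5]); the r=6.5 sphere at (-2.5, 10) slices to a regular 32-gon of circumradius 6.472 (√(r²−h²) with h=0.6 from center) (perimeter = 2·32·6.472·sin(180°/32) = 40.60 mm); Subtracting the remaining from the first: starting from the 9×17.5 cube, the r=6.5 sphere at (-2.5, 10) partially overlaps it — only the 33.95 mm² overlap (of its 130.76 mm²) is removed, clipping the outline — boundary = 56.24 mm. So its perimeter = 56.24 mm. Layer 51 (z = 10.2): the cube is present — its section is the full 9×17.5 rectangle (perimeter 53.00 mm); the r=3.5 cylinder at (8, -1.5) contributes a regular 32-gon of circumradius 3.5 (perimeter = 2·32·3.500·sin(180°/32) = 21.96 mm); the sphere at (-2.5, 10) does not reach this height (|z−center|=7.200 > r=6.5); Taking the first minus the rest: starting from the 9×17.5 cube, the r=3.5 cylinder at (8, -1.5) partially overlaps it — only the 6.43 mm² overlap (of its 38.24 mm²) is removed, clipping the outline — boundary = 51.97 mm. So its perimeter = 51.97 mm. Layer 12 is larger (56.24 vs 51.97 mm).

layer 12 (z = 2.4 mm)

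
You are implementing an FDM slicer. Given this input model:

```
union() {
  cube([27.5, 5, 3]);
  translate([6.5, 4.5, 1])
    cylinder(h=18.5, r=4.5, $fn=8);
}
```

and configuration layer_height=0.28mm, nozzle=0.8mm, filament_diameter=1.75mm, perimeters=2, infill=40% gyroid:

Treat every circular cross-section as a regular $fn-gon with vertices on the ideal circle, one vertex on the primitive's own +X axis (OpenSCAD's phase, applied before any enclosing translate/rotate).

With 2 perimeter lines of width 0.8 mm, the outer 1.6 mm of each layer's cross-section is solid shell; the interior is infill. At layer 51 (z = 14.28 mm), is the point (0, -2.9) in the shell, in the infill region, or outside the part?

outside

At z = 14.28 mm: the cube is not intersected at this z (z outside [0, 3]); the r=4.5 cylinder at (6.5, 4.5) gives a regular 8-gon of circumradius 4.5 (constant along its height); Combining (union): only the r=4.5 cylinder at (6.5, 4.5) is present, so the union is just that shape — 1 connected region. Overall, the cross-section is a single solid region. The nearest boundary edge runs (2.00, 4.50)→(3.32, 1.32); distance from the point to it = 5.37 mm. The point is not inside any of the regions above, so it lies outside the cross-section (5.37 mm from the nearest boundary).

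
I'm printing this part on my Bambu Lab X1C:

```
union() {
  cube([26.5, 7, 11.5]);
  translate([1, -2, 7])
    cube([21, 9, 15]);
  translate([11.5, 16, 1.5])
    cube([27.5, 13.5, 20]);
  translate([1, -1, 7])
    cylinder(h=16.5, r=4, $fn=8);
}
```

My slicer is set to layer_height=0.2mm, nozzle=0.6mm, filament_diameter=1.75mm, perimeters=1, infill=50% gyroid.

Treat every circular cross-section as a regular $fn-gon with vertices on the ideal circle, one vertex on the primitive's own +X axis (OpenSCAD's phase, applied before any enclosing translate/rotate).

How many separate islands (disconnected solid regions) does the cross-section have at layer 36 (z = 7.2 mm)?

2

At z = 7.2 mm: the cube (footprint 26.5×7) is included at this height; the 21×9 cube at (1, -2) contributes its full rectangle; the 27.5×13.5 cube at (11.5, 16) contributes its full rectangle; the cylinder at (1, -1): section is a regular 8-gon, circumradius r=4; Combining (union): the regions partially overlap (shared area 164.90 mm²), so overlapping operands fuse into one piece — 2 connected regions. Overall, the cross-section has 2 separate islands. Island count = 2.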